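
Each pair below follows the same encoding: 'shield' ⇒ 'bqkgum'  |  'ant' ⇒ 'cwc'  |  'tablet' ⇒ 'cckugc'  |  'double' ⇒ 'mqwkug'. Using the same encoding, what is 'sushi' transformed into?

The rule splits by letter class: vowels +2, consonants +9.
Applying it to sushi: s(cons)+9=b, u(vowel)+2=w, s(cons)+9=b, h(cons)+9=q, i(vowel)+2=k.

bwbqk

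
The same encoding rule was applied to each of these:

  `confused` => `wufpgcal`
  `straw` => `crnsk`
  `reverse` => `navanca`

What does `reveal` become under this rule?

c(2)→w(22) and o(14)→u(20) fit y≡15x+18 (mod 26); the inverse of 15 mod 26 is 7. This is an affine cipher: with a=0,…,z=25, each position x becomes (15x+18) mod 26.
On reveal: r(17)→15·17+18≡13=n; e(4)→15·4+18≡0=a; v(21)→15·21+18≡21=v; e(4)→15·4+18≡0=a; a(0)→15·0+18≡18=s; l(11)→15·11+18≡1=b (all mod 26).

navasb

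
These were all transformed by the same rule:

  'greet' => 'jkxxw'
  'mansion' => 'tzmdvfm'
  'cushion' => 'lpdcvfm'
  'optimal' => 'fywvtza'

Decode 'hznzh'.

g(6)→j(9) and r(17)→k(10) fit y≡19x+25 (mod 26); the inverse of 19 mod 26 is 11. Each letter's alphabet position (a=0..z=25) is mapped through 19·x+25 mod 26 — an affine cipher.
Decoding hznzh: h(7)→11·(7−25)≡10=k; z(25)→11·(25−25)≡0=a; n(13)→11·(13−25)≡24=y; z(25)→11·(25−25)≡0=a; h(7)→11·(7−25)≡10=k (all mod 26).

kayak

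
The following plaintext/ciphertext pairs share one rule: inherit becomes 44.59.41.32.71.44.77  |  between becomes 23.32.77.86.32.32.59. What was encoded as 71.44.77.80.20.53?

i(#9)→44 and n(#14)→59: differences scale by 3, so n = 3·pos + 17. With a=1..z=26, the number is 3·pos + 17.
Undoing it on 71.44.77.80.20.53: 71→(71−17)÷3=18=r, 44→(44−17)÷3=9=i, 77→(77−17)÷3=20=t, 80→(80−17)÷3=21=u, 20→(20−17)÷3=1=a, 53→(53−17)÷3=12=l.

ritual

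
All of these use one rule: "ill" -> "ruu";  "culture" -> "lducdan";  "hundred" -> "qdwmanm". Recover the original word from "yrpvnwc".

Compare letters: i→r is +9, l→u is +9, l→u is +9 — a constant shift. Each letter is shifted forward by 9 in the alphabet (a Caesar shift of +9).
Undoing it on yrpvnwc: y−9=p, r−9=i, p−9=g, v−9=m, n−9=e, w−9=n, c−9=t.

pigment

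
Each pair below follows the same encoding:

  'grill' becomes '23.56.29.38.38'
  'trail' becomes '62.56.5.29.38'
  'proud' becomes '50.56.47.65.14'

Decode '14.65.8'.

g(#7)→23 and r(#18)→56: differences scale by 3, so n = 3·pos + 2. The formula is n = 3×(alphabet index, a=1) + 2.
Undoing it on 14.65.8: 14→(14−2)÷3=4=d, 65→(65−2)÷3=21=u, 8→(8−2)÷3=2=b.

dub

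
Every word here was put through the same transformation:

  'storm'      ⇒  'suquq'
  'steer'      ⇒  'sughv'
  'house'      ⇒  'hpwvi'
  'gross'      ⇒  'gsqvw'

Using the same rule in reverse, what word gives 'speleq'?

social

In storm: s→s is +0, t→u is +1, o→q is +2, r→u is +3 — the shift increases by 1 each position. The shift increases by 1 at each position, starting from +0: 0, 1, 2, ….
Undoing it on speleq: s−0=s, p−1=o, e−2=c, l−3=i, e−4=a, q−5=l.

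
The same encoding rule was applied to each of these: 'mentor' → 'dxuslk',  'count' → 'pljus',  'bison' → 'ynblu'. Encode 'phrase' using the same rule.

cwkhbx

Treating letters as 0–25, the rule is x ↦ 17x + 7 (mod 26).
Applying it to phrase: p(15)→17·15+7≡2=c; h(7)→17·7+7≡22=w; r(17)→17·17+7≡10=k; a(0)→17·0+7≡7=h; s(18)→17·18+7≡1=b; e(4)→17·4+7≡23=x (all mod 26).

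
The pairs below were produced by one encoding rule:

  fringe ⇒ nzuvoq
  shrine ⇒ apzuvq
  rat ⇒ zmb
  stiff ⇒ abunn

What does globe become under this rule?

otajq

The shift depends on letter class: consonant f→n is +8, but vowel i→u is +12. Vowels shift forward by 12 and consonants shift forward by 8.
For globe: g(cons)+8=o, l(cons)+8=t, o(vowel)+12=a, b(cons)+8=j, e(vowel)+12=q.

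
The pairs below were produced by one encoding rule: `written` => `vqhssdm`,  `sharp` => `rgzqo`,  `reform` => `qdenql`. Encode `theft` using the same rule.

Compare letters: w→v is +25, r→q is +25, i→h is +25 — a constant shift. It's a constant shift of +25 (ROT25).
Applying it to theft: t+25=s, h+25=g, e+25=d, f+25=e, t+25=s.

sgdes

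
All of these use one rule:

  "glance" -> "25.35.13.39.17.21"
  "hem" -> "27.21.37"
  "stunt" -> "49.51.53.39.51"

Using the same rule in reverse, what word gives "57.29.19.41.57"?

g(#7)→25 and l(#12)→35: differences scale by 2, so n = 2·pos + 11. Each letter becomes 2×(its alphabet position, a=1..z=26) + 11.
Decoding 57.29.19.41.57: 57→(57−11)÷2=23=w, 29→(29−11)÷2=9=i, 19→(19−11)÷2=4=d, 41→(41−11)÷2=15=o, 57→(57−11)÷2=23=w.

widow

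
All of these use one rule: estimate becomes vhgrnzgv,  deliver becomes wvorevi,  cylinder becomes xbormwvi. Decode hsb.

shy

Each pair mirrors across the alphabet (e↔v, s↔h, t↔g): positions sum to 25. Each letter is replaced by its mirror in the alphabet: a↔z, b↔y, c↔x, and so on (the Atbash cipher).
Decoding hsb: h↔s, s↔h, b↔y.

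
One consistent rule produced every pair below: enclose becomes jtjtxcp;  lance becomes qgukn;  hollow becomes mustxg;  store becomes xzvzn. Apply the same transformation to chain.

In enclose: e→j is +5, n→t is +6, c→j is +7, l→t is +8 — the shift increases by 1 each position. Letter i (0-indexed) is shifted by i+5, so successive shifts are 5, 6, 7, ….
On chain: c+5=h, h+6=n, a+7=h, i+8=q, n+9=w.

hnhqw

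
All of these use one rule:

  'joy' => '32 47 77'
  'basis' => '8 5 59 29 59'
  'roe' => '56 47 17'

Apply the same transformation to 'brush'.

j(#10)→32 and o(#15)→47: differences scale by 3, so n = 3·pos + 2. With a=1..z=26, the number is 3·pos + 2.
For brush: b=2→8, r=18→56, u=21→65, s=19→59, h=8→26.

8 56 65 59 26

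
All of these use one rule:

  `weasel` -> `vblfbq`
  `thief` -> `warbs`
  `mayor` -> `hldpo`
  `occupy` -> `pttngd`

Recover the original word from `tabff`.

w(22)→v(21) and e(4)→b(1) fit y≡17x+11 (mod 26); the inverse of 17 mod 26 is 23. This is an affine cipher: with a=0,…,z=25, each position x becomes (17x+11) mod 26.
Reversing it on tabff: t(19)→23·(19−11)≡2=c; a(0)→23·(0−11)≡7=h; b(1)→23·(1−11)≡4=e; f(5)→23·(5−11)≡18=s; f(5)→23·(5−11)≡18=s (all mod 26).

chess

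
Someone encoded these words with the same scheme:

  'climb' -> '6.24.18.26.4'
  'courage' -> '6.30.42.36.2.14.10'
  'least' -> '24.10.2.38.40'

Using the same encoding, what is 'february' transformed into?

c(#3)→6 and l(#12)→24: differences scale by 2, so n = 2·pos + 0. The formula is n = 2×(alphabet index, a=1).
For february: f=6→12, e=5→10, b=2→4, r=18→36, u=21→42, a=1→2, r=18→36, y=25→50.

12.10.4.36.42.2.36.50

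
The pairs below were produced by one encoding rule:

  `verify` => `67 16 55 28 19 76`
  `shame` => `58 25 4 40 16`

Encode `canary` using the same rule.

10 4 43 4 55 76

v(#22)→67 and e(#5)→16: differences scale by 3, so n = 3·pos + 1. With a=1..z=26, the number is 3·pos + 1.
For canary: c=3→10, a=1→4, n=14→43, a=1→4, r=18→55, y=25→76.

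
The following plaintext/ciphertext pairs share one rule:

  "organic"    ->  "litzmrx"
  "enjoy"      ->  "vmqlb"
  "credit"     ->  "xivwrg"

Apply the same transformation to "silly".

hroob

Each pair mirrors across the alphabet (o↔l, r↔i, g↔t): positions sum to 25. This is the alphabet-reversal cipher (Atbash): a becomes z, b becomes y, etc.
Applying it to silly: s↔h, i↔r, l↔o, l↔o, y↔b.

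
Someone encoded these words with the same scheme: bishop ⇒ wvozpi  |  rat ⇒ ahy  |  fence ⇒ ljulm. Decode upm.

fin

The output letters match the input read backwards, each shifted +7: bishop reversed is pohsib. Two steps: reverse the string, then apply a Caesar shift of +7.
Decoding upm: shift back: u−7=n, p−7=i, m−7=f → nif; then reverse → fin.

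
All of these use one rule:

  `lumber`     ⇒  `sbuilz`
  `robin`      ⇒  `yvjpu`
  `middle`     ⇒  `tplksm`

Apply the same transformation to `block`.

A repeating key of period 3 is used — shifts +7, +7, +8 over and over.
On block: b+7=i, l+7=s, o+8=w, c+7=j, k+7=r.

iswjr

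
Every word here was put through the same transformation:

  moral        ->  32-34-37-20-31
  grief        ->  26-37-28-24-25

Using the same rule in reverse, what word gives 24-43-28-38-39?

exist

Each letter is replaced by its alphabet position (a=1..z=26) + 19.
Reversing it on 24-43-28-38-39: 24→(24−19)÷1=5=e, 43→(43−19)÷1=24=x, 28→(28−19)÷1=9=i, 38→(38−19)÷1=19=s, 39→(39−19)÷1=20=t.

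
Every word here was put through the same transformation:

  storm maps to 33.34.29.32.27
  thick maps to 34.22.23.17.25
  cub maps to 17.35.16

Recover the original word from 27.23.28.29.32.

s is letter #19 and maps to 33: an offset of 14. The number is (letter's place in the alphabet, a=1) + 14.
Undoing it on 27.23.28.29.32: 27→(27−14)÷1=13=m, 23→(23−14)÷1=9=i, 28→(28−14)÷1=14=n, 29→(29−14)÷1=15=o, 32→(32−14)÷1=18=r.

minor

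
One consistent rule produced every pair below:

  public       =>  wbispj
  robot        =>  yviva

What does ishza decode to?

Compare letters: p→w is +7, u→b is +7, b→i is +7 — a constant shift. It's a constant shift of +7 (ROT7).
Reversing it on ishza: i−7=b, s−7=l, h−7=a, z−7=s, a−7=t.

blast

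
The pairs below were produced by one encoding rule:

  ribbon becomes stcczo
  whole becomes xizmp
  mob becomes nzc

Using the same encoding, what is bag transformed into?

The shift depends on letter class: consonant r→s is +1, but vowel i→t is +11. Vowels shift forward by 11 and consonants shift forward by 1.
Applying it to bag: b(cons)+1=c, a(vowel)+11=l, g(cons)+1=h.

clh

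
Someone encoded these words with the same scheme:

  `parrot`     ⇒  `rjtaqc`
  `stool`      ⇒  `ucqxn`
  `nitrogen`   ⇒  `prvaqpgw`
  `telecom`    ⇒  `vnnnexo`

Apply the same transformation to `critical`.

eakcklcu

Shifts by position in parrot: pos 0: p→r (+2), pos 1: a→j (+9), pos 2: r→t (+2), pos 3: r→a (+9) — repeating every 2. The shifts repeat in a cycle of length 2: positions 0,1,… shift by +2, +9, then the pattern repeats.
For critical: c+2=e, r+9=a, i+2=k, t+9=c, i+2=k, c+9=l, a+2=c, l+9=u.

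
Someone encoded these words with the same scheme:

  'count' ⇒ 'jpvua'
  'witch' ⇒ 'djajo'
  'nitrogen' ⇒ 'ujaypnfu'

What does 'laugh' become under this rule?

sbvno

The shift depends on letter class: consonant c→j is +7, but vowel o→p is +1. The rule splits by letter class: vowels +1, consonants +7.
On laugh: l(cons)+7=s, a(vowel)+1=b, u(vowel)+1=v, g(cons)+7=n, h(cons)+7=o.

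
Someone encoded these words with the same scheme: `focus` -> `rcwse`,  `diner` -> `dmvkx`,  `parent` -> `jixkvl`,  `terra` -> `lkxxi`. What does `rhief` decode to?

flash

This is an affine cipher: with a=0,…,z=25, each position x becomes (7x+8) mod 26.
Undoing it on rhief: r(17)→15·(17−8)≡5=f; h(7)→15·(7−8)≡11=l; i(8)→15·(8−8)≡0=a; e(4)→15·(4−8)≡18=s; f(5)→15·(5−8)≡7=h (all mod 26).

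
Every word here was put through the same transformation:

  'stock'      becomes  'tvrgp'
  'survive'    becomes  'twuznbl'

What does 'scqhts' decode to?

The shift increases by 1 at each position, starting from +1: 1, 2, 3, ….
Reversing it on scqhts: s−1=r, c−2=a, q−3=n, h−4=d, t−5=o, s−6=m.

random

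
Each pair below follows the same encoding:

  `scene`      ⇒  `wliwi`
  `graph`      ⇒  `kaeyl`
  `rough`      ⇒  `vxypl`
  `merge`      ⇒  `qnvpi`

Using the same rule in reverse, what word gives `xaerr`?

Shifts by position in scene: pos 0: s→w (+4), pos 1: c→l (+9), pos 2: e→i (+4), pos 3: n→w (+9) — repeating every 2. A repeating key of period 2 is used — shifts +4, +9 over and over.
Reversing it on xaerr: x−4=t, a−9=r, e−4=a, r−9=i, r−4=n.

train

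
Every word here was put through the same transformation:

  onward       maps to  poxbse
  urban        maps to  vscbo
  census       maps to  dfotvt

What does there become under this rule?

Compare letters: o→p is +1, n→o is +1, w→x is +1 — a constant shift. This is a Caesar cipher with shift 1.
On there: t+1=u, h+1=i, e+1=f, r+1=s, e+1=f.

uifsf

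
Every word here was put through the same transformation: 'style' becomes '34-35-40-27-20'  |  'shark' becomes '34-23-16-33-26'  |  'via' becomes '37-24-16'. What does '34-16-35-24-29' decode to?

s is letter #19 and maps to 34: an offset of 15. Letters become their 1-based position plus 15 (so a→16, b→17, …).
Undoing it on 34-16-35-24-29: 34→(34−15)÷1=19=s, 16→(16−15)÷1=1=a, 35→(35−15)÷1=20=t, 24→(24−15)÷1=9=i, 29→(29−15)÷1=14=n.

satin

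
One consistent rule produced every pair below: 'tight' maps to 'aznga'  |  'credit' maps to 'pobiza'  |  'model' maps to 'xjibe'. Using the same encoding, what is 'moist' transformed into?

This is an affine cipher: with a=0,…,z=25, each position x becomes (19x+3) mod 26.
For moist: m(12)→19·12+3≡23=x; o(14)→19·14+3≡9=j; i(8)→19·8+3≡25=z; s(18)→19·18+3≡7=h; t(19)→19·19+3≡0=a (all mod 26).

xjzha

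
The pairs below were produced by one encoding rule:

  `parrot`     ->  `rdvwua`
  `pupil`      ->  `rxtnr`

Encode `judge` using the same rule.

lxhlk

In parrot: p→r is +2, a→d is +3, r→v is +4, r→w is +5 — the shift increases by 1 each position. Letter i (0-indexed) is shifted by i+2, so successive shifts are 2, 3, 4, ….
Applying it to judge: j+2=l, u+3=x, d+4=h, g+5=l, e+6=k.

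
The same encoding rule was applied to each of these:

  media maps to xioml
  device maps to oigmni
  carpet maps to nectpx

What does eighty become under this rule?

A repeating key of period 2 is used — shifts +11, +4 over and over.
For eighty: e+11=p, i+4=m, g+11=r, h+4=l, t+11=e, y+4=c.

pmrlec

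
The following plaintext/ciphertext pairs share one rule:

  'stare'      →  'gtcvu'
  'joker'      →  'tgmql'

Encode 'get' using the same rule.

The output letters match the input read backwards, each shifted +2: stare reversed is erats. The word is reversed, then every letter is shifted forward by 2.
On get: reverse → teg; then shift: t+2=v, e+2=g, g+2=i.

vgi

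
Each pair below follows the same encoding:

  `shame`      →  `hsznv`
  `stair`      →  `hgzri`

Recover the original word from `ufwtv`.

Each pair mirrors across the alphabet (s↔h, h↔s, a↔z): positions sum to 25. Each letter is replaced by its mirror in the alphabet: a↔z, b↔y, c↔x, and so on (the Atbash cipher).
Undoing it on ufwtv: u↔f, f↔u, w↔d, t↔g, v↔e.

fudge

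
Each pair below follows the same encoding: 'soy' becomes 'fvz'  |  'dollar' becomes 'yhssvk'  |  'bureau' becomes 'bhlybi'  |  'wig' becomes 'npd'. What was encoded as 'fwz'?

Two steps: reverse the string, then apply a Caesar shift of +7.
Undoing it on fwz: shift back: f−7=y, w−7=p, z−7=s → yps; then reverse → spy.

spy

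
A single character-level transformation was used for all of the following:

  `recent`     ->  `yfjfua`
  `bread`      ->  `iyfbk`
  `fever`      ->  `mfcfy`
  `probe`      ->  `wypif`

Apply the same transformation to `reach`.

The shift depends on letter class: consonant r→y is +7, but vowel e→f is +1. The rule splits by letter class: vowels +1, consonants +7.
For reach: r(cons)+7=y, e(vowel)+1=f, a(vowel)+1=b, c(cons)+7=j, h(cons)+7=o.

yfbjo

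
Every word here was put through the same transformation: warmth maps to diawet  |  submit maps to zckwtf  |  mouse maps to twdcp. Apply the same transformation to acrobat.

hkaymmg

In warmth: w→d is +7, a→i is +8, r→a is +9, m→w is +10 — the shift increases by 1 each position. The shift increases by 1 at each position, starting from +7: 7, 8, 9, ….
Applying it to acrobat: a+7=h, c+8=k, r+9=a, o+10=y, b+11=m, a+12=m, t+13=g.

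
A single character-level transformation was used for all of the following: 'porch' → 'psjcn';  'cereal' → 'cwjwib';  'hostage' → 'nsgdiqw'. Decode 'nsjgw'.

horse

p(15)→p(15) and o(14)→s(18) fit y≡23x+8 (mod 26); the inverse of 23 mod 26 is 17. Each letter's alphabet position (a=0..z=25) is mapped through 23·x+8 mod 26 — an affine cipher.
Decoding nsjgw: n(13)→17·(13−8)≡7=h; s(18)→17·(18−8)≡14=o; j(9)→17·(9−8)≡17=r; g(6)→17·(6−8)≡18=s; w(22)→17·(22−8)≡4=e (all mod 26).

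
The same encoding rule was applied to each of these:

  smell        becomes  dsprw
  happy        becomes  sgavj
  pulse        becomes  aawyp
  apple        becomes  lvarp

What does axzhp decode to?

Shifts by position in smell: pos 0: s→d (+11), pos 1: m→s (+6), pos 2: e→p (+11), pos 3: l→r (+6) — repeating every 2. It's a Vigenère-style cipher with numeric key [11,6]: position i shifts by key[i mod 2].
Undoing it on axzhp: a−11=p, x−6=r, z−11=o, h−6=b, p−11=e.

probe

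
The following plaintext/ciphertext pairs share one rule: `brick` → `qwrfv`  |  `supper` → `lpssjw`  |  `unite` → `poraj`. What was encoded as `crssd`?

Treating letters as 0–25, the rule is x ↦ 15x + 1 (mod 26).
Reversing it on crssd: c(2)→7·(2−1)≡7=h; r(17)→7·(17−1)≡8=i; s(18)→7·(18−1)≡15=p; s(18)→7·(18−1)≡15=p; d(3)→7·(3−1)≡14=o (all mod 26).

hippo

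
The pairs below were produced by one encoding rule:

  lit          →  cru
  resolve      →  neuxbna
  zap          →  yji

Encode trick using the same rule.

The output letters match the input read backwards, each shifted +9: lit reversed is til. The word is reversed, then every letter is shifted forward by 9.
On trick: reverse → kcirt; then shift: k+9=t, c+9=l, i+9=r, r+9=a, t+9=c.

tlrac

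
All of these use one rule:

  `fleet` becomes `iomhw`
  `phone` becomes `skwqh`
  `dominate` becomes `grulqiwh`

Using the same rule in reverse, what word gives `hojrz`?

elbow

A repeating key of period 3 is used — shifts +3, +3, +8 over and over.
Reversing it on hojrz: h−3=e, o−3=l, j−8=b, r−3=o, z−3=w.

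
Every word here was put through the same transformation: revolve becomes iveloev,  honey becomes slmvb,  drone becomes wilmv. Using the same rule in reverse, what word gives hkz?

spa

Each letter is replaced by its mirror in the alphabet: a↔z, b↔y, c↔x, and so on (the Atbash cipher).
Undoing it on hkz: h↔s, k↔p, z↔a.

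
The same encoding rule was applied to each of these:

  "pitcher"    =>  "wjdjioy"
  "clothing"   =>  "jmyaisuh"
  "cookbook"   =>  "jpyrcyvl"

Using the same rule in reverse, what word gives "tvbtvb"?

murmur

Shifts by position in pitcher: pos 0: p→w (+7), pos 1: i→j (+1), pos 2: t→d (+10), pos 3: c→j (+7), pos 4: h→i (+1), pos 5: e→o (+10) — repeating every 3. A repeating key of period 3 is used — shifts +7, +1, +10 over and over.
Decoding tvbtvb: t−7=m, v−1=u, b−10=r, t−7=m, v−1=u, b−10=r.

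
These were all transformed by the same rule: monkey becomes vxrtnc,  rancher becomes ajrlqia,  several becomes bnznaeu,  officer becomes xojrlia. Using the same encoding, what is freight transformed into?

A repeating key of period 3 is used — shifts +9, +9, +4 over and over.
For freight: f+9=o, r+9=a, e+4=i, i+9=r, g+9=p, h+4=l, t+9=c.

oairplc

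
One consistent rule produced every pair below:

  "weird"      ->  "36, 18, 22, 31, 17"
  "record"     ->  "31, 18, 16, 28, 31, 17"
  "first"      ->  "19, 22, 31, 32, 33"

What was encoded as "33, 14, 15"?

tab

w is letter #23 and maps to 36: an offset of 13. Each letter is replaced by its alphabet position (a=1..z=26) + 13.
Reversing it on 33, 14, 15: 33→(33−13)÷1=20=t, 14→(14−13)÷1=1=a, 15→(15−13)÷1=2=b.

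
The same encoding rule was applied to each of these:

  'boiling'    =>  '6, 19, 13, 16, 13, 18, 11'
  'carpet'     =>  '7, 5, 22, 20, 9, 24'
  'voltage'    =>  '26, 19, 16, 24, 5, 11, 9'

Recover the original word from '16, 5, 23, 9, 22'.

laser

b is letter #2 and maps to 6: an offset of 4. The number is (letter's place in the alphabet, a=1) + 4.
Decoding 16, 5, 23, 9, 22: 16→(16−4)÷1=12=l, 5→(5−4)÷1=1=a, 23→(23−4)÷1=19=s, 9→(9−4)÷1=5=e, 22→(22−4)÷1=18=r.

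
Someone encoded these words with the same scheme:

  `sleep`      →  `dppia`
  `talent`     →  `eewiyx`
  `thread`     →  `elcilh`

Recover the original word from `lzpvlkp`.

The shifts repeat in a cycle of length 2: positions 0,1,… shift by +11, +4, then the pattern repeats.
Reversing it on lzpvlkp: l−11=a, z−4=v, p−11=e, v−4=r, l−11=a, k−4=g, p−11=e.

average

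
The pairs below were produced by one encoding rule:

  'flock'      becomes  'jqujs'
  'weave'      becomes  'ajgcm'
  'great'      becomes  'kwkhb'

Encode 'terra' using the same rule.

Letter i (0-indexed) is shifted by i+4, so successive shifts are 4, 5, 6, ….
For terra: t+4=x, e+5=j, r+6=x, r+7=y, a+8=i.

xjxyi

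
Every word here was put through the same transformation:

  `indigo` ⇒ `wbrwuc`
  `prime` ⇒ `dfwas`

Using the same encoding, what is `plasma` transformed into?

Every letter moves 14 places later in the alphabet, wrapping around z→a.
For plasma: p+14=d, l+14=z, a+14=o, s+14=g, m+14=a, a+14=o.

dzogao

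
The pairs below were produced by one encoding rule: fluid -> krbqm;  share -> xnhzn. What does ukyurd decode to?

The shift increases by 1 at each position, starting from +5: 5, 6, 7, ….
Undoing it on ukyurd: u−5=p, k−6=e, y−7=r, u−8=m, r−9=i, d−10=t.

permit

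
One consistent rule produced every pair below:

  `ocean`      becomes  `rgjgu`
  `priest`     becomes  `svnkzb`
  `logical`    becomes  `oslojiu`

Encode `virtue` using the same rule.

In ocean: o→r is +3, c→g is +4, e→j is +5, a→g is +6 — the shift increases by 1 each position. Each letter shifts forward by (position + 3), i.e. 3, 4, 5, … — the shift grows by one for each successive letter.
On virtue: v+3=y, i+4=m, r+5=w, t+6=z, u+7=b, e+8=m.

ymwzbm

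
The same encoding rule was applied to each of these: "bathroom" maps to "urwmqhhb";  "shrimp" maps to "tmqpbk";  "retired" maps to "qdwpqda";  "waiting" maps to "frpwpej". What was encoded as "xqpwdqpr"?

criteria

b(1)→u(20) and a(0)→r(17) fit y≡3x+17 (mod 26); the inverse of 3 mod 26 is 9. Treating letters as 0–25, the rule is x ↦ 3x + 17 (mod 26).
Reversing it on xqpwdqpr: x(23)→9·(23−17)≡2=c; q(16)→9·(16−17)≡17=r; p(15)→9·(15−17)≡8=i; w(22)→9·(22−17)≡19=t; d(3)→9·(3−17)≡4=e; q(16)→9·(16−17)≡17=r; p(15)→9·(15−17)≡8=i; r(17)→9·(17−17)≡0=a (all mod 26).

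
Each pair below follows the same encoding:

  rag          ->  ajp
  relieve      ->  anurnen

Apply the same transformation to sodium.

Compare letters: r→a is +9, a→j is +9, g→p is +9 — a constant shift. It's a constant shift of +9 (ROT9).
Applying it to sodium: s+9=b, o+9=x, d+9=m, i+9=r, u+9=d, m+9=v.

bxmrdv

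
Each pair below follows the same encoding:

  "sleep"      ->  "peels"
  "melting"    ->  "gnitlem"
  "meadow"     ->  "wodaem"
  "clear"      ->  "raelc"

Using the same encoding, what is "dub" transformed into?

bud

The output letters match the input read backwards: sleep reversed is peels. The word is simply reversed.
On dub: reverse → bud.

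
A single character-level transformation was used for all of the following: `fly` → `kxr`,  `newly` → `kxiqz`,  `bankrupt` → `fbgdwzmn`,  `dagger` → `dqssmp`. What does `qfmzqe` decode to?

senate

The output letters match the input read backwards, each shifted +12: fly reversed is ylf. The word is reversed, then every letter is shifted forward by 12.
Reversing it on qfmzqe: shift back: q−12=e, f−12=t, m−12=a, z−12=n, q−12=e, e−12=s → etanes; then reverse → senate.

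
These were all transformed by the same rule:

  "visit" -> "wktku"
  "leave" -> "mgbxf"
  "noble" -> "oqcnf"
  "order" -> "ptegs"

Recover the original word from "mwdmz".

Shifts by position in visit: pos 0: v→w (+1), pos 1: i→k (+2), pos 2: s→t (+1), pos 3: i→k (+2) — repeating every 2. A repeating key of period 2 is used — shifts +1, +2 over and over.
Reversing it on mwdmz: m−1=l, w−2=u, d−1=c, m−2=k, z−1=y.

lucky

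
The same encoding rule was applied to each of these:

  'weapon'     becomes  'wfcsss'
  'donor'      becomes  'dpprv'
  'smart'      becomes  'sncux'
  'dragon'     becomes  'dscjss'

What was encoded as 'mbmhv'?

maker

In weapon: w→w is +0, e→f is +1, a→c is +2, p→s is +3 — the shift increases by 1 each position. Letter i (0-indexed) is shifted by i+0, so successive shifts are 0, 1, 2, ….
Reversing it on mbmhv: m−0=m, b−1=a, m−2=k, h−3=e, v−4=r.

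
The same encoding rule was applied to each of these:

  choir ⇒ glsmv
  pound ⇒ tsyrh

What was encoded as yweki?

usage

Compare letters: c→g is +4, h→l is +4, o→s is +4 — a constant shift. This is a Caesar cipher with shift 4.
Undoing it on yweki: y−4=u, w−4=s, e−4=a, k−4=g, i−4=e.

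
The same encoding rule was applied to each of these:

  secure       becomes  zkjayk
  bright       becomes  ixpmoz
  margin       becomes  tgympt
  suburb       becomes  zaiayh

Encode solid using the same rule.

zusok

Shifts by position in secure: pos 0: s→z (+7), pos 1: e→k (+6), pos 2: c→j (+7), pos 3: u→a (+6) — repeating every 2. A repeating key of period 2 is used — shifts +7, +6 over and over.
For solid: s+7=z, o+6=u, l+7=s, i+6=o, d+7=k.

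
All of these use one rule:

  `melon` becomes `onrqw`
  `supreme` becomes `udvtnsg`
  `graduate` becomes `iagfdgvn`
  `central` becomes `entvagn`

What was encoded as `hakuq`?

Shifts by position in melon: pos 0: m→o (+2), pos 1: e→n (+9), pos 2: l→r (+6), pos 3: o→q (+2), pos 4: n→w (+9) — repeating every 3. It's a Vigenère-style cipher with numeric key [2,9,6]: position i shifts by key[i mod 3].
Reversing it on hakuq: h−2=f, a−9=r, k−6=e, u−2=s, q−9=h.

fresh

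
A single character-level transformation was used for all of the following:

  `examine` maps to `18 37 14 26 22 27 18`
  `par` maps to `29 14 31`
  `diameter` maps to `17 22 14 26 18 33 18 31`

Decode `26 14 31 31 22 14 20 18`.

e is letter #5 and maps to 18: an offset of 13. Each letter is replaced by its alphabet position (a=1..z=26) + 13.
Decoding 26 14 31 31 22 14 20 18: 26→(26−13)÷1=13=m, 14→(14−13)÷1=1=a, 31→(31−13)÷1=18=r, 31→(31−13)÷1=18=r, 22→(22−13)÷1=9=i, 14→(14−13)÷1=1=a, 20→(20−13)÷1=7=g, 18→(18−13)÷1=5=e.

marriage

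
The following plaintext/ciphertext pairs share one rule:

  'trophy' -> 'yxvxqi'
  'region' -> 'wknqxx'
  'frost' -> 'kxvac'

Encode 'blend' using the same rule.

In trophy: t→y is +5, r→x is +6, o→v is +7, p→x is +8 — the shift increases by 1 each position. Each letter shifts forward by (position + 5), i.e. 5, 6, 7, … — the shift grows by one for each successive letter.
Applying it to blend: b+5=g, l+6=r, e+7=l, n+8=v, d+9=m.

grlvm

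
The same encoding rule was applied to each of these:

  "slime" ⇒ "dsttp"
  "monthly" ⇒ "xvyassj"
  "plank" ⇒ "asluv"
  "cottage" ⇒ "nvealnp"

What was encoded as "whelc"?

later

The shifts repeat in a cycle of length 2: positions 0,1,… shift by +11, +7, then the pattern repeats.
Undoing it on whelc: w−11=l, h−7=a, e−11=t, l−7=e, c−11=r.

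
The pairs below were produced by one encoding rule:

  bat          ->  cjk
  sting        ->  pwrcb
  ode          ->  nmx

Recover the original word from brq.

The output letters match the input read backwards, each shifted +9: bat reversed is tab. Two steps: reverse the string, then apply a Caesar shift of +9.
Decoding brq: shift back: b−9=s, r−9=i, q−9=h → sih; then reverse → his.

his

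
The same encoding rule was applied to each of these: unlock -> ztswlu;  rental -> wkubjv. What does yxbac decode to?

In unlock: u→z is +5, n→t is +6, l→s is +7, o→w is +8 — the shift increases by 1 each position. Letter i (0-indexed) is shifted by i+5, so successive shifts are 5, 6, 7, ….
Decoding yxbac: y−5=t, x−6=r, b−7=u, a−8=s, c−9=t.

trust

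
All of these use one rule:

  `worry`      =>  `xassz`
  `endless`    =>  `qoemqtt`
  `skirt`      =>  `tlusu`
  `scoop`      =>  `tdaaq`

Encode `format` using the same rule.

gasnmu

The shift depends on letter class: consonant w→x is +1, but vowel o→a is +12. Two shifts are in play — +12 for a/e/i/o/u, +1 for every other letter.
Applying it to format: f(cons)+1=g, o(vowel)+12=a, r(cons)+1=s, m(cons)+1=n, a(vowel)+12=m, t(cons)+1=u.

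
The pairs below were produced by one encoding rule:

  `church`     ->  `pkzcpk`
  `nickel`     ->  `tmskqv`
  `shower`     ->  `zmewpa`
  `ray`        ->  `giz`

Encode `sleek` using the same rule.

smmta

The output letters match the input read backwards, each shifted +8: church reversed is hcruhc. Read the word backwards and shift each letter +8.
On sleek: reverse → keels; then shift: k+8=s, e+8=m, e+8=m, l+8=t, s+8=a.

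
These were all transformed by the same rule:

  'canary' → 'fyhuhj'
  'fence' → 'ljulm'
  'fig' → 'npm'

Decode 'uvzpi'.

bison

The output letters match the input read backwards, each shifted +7: canary reversed is yranac. Read the word backwards and shift each letter +7.
Reversing it on uvzpi: shift back: u−7=n, v−7=o, z−7=s, p−7=i, i−7=b → nosib; then reverse → bison.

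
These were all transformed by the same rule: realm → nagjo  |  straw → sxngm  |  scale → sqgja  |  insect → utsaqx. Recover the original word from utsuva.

r(17)→n(13) and e(4)→a(0) fit y≡5x+6 (mod 26); the inverse of 5 mod 26 is 21. Each letter's alphabet position (a=0..z=25) is mapped through 5·x+6 mod 26 — an affine cipher.
Undoing it on utsuva: u(20)→21·(20−6)≡8=i; t(19)→21·(19−6)≡13=n; s(18)→21·(18−6)≡18=s; u(20)→21·(20−6)≡8=i; v(21)→21·(21−6)≡3=d; a(0)→21·(0−6)≡4=e (all mod 26).

inside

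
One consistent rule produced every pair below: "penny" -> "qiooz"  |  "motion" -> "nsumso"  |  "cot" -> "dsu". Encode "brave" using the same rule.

csewi

Vowels shift forward by 4 and consonants shift forward by 1.
On brave: b(cons)+1=c, r(cons)+1=s, a(vowel)+4=e, v(cons)+1=w, e(vowel)+4=i.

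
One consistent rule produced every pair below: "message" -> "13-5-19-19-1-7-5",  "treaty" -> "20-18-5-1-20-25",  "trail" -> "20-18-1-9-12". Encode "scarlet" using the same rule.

Letters become their 1-indexed alphabet positions: a=1 … z=26.
Applying it to scarlet: s=19→19, c=3→3, a=1→1, r=18→18, l=12→12, e=5→5, t=20→20.

19-3-1-18-12-5-20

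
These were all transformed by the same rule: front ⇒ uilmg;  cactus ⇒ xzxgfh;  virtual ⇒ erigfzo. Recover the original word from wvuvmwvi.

Each pair mirrors across the alphabet (f↔u, r↔i, o↔l): positions sum to 25. Letters are reflected about the middle of the alphabet (position → 25−position): Atbash.
Decoding wvuvmwvi: w↔d, v↔e, u↔f, v↔e, m↔n, w↔d, v↔e, i↔r.

defender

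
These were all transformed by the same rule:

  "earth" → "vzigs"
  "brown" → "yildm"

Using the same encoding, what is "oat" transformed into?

This is the alphabet-reversal cipher (Atbash): a becomes z, b becomes y, etc.
Applying it to oat: o↔l, a↔z, t↔g.

lzg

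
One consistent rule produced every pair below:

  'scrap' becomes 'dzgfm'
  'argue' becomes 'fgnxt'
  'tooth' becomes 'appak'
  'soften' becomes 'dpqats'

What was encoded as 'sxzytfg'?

Each letter's alphabet position (a=0..z=25) is mapped through 23·x+5 mod 26 — an affine cipher.
Reversing it on sxzytfg: s(18)→17·(18−5)≡13=n; x(23)→17·(23−5)≡20=u; z(25)→17·(25−5)≡2=c; y(24)→17·(24−5)≡11=l; t(19)→17·(19−5)≡4=e; f(5)→17·(5−5)≡0=a; g(6)→17·(6−5)≡17=r (all mod 26).

nuclear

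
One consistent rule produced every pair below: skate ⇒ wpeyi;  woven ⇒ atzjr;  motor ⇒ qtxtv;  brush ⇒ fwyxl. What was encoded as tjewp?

It's a Vigenère-style cipher with numeric key [4,5]: position i shifts by key[i mod 2].
Decoding tjewp: t−4=p, j−5=e, e−4=a, w−5=r, p−4=l.

pearl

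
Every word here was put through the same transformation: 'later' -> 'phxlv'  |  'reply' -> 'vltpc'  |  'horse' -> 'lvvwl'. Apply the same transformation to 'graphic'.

The shift depends on letter class: consonant l→p is +4, but vowel a→h is +7. Two shifts are in play — +7 for a/e/i/o/u, +4 for every other letter.
Applying it to graphic: g(cons)+4=k, r(cons)+4=v, a(vowel)+7=h, p(cons)+4=t, h(cons)+4=l, i(vowel)+7=p, c(cons)+4=g.

kvhtlpg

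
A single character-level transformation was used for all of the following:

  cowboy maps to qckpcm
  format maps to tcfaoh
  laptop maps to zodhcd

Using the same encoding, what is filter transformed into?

twzhsf

It's a constant shift of +14 (ROT14).
Applying it to filter: f+14=t, i+14=w, l+14=z, t+14=h, e+14=s, r+14=f.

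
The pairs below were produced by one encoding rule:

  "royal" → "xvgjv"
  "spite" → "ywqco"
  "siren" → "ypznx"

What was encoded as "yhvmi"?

sandy

Each letter shifts forward by (position + 6), i.e. 6, 7, 8, … — the shift grows by one for each successive letter.
Decoding yhvmi: y−6=s, h−7=a, v−8=n, m−9=d, i−10=y.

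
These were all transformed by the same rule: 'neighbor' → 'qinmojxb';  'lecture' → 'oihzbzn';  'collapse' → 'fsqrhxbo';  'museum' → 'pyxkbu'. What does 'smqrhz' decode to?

Each letter shifts forward by (position + 3), i.e. 3, 4, 5, … — the shift grows by one for each successive letter.
Decoding smqrhz: s−3=p, m−4=i, q−5=l, r−6=l, h−7=a, z−8=r.

pillar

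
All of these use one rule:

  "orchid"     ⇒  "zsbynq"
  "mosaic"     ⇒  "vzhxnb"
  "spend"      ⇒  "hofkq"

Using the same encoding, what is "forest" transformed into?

o(14)→z(25) and r(17)→s(18) fit y≡15x+23 (mod 26); the inverse of 15 mod 26 is 7. Each letter's alphabet position (a=0..z=25) is mapped through 15·x+23 mod 26 — an affine cipher.
Applying it to forest: f(5)→15·5+23≡20=u; o(14)→15·14+23≡25=z; r(17)→15·17+23≡18=s; e(4)→15·4+23≡5=f; s(18)→15·18+23≡7=h; t(19)→15·19+23≡22=w (all mod 26).

uzsfhw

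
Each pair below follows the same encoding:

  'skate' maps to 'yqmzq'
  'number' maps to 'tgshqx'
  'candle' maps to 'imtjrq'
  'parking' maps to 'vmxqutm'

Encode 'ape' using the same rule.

mvq

The shift depends on letter class: consonant s→y is +6, but vowel a→m is +12. Vowels shift forward by 12 and consonants shift forward by 6.
On ape: a(vowel)+12=m, p(cons)+6=v, e(vowel)+12=q.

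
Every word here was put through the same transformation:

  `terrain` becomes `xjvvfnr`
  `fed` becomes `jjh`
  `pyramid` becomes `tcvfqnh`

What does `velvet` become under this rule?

zjpzjx

The shift depends on letter class: consonant t→x is +4, but vowel e→j is +5. The rule splits by letter class: vowels +5, consonants +4.
For velvet: v(cons)+4=z, e(vowel)+5=j, l(cons)+4=p, v(cons)+4=z, e(vowel)+5=j, t(cons)+4=x.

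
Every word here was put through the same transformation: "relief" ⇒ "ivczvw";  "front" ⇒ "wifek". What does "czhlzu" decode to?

Compare letters: r→i is +17, e→v is +17, l→c is +17 — a constant shift. Each letter is shifted forward by 17 in the alphabet (a Caesar shift of +17).
Reversing it on czhlzu: c−17=l, z−17=i, h−17=q, l−17=u, z−17=i, u−17=d.

liquid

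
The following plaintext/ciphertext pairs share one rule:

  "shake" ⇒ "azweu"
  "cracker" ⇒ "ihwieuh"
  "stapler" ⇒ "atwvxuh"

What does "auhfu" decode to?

This is an affine cipher: with a=0,…,z=25, each position x becomes (19x+22) mod 26.
Undoing it on auhfu: a(0)→11·(0−22)≡18=s; u(20)→11·(20−22)≡4=e; h(7)→11·(7−22)≡17=r; f(5)→11·(5−22)≡21=v; u(20)→11·(20−22)≡4=e (all mod 26).

serve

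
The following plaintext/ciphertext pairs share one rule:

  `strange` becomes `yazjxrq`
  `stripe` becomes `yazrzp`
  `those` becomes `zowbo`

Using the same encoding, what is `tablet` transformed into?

Letter i (0-indexed) is shifted by i+6, so successive shifts are 6, 7, 8, ….
Applying it to tablet: t+6=z, a+7=h, b+8=j, l+9=u, e+10=o, t+11=e.

zhjuoe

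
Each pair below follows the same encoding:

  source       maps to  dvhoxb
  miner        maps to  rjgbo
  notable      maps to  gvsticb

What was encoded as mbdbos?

desert

This is an affine cipher: with a=0,…,z=25, each position x becomes (15x+19) mod 26.
Reversing it on mbdbos: m(12)→7·(12−19)≡3=d; b(1)→7·(1−19)≡4=e; d(3)→7·(3−19)≡18=s; b(1)→7·(1−19)≡4=e; o(14)→7·(14−19)≡17=r; s(18)→7·(18−19)≡19=t (all mod 26).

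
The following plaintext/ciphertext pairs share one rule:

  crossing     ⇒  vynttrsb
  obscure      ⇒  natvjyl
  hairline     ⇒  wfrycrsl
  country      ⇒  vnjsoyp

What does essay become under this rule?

Each letter's alphabet position (a=0..z=25) is mapped through 21·x+5 mod 26 — an affine cipher.
Applying it to essay: e(4)→21·4+5≡11=l; s(18)→21·18+5≡19=t; s(18)→21·18+5≡19=t; a(0)→21·0+5≡5=f; y(24)→21·24+5≡15=p (all mod 26).

lttfp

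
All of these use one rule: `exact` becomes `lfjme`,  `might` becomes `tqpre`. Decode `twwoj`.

In exact: e→l is +7, x→f is +8, a→j is +9, c→m is +10 — the shift increases by 1 each position. The shift increases by 1 at each position, starting from +7: 7, 8, 9, ….
Decoding twwoj: t−7=m, w−8=o, w−9=n, o−10=e, j−11=y.

money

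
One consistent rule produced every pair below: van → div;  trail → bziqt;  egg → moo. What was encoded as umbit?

metal

Each letter is shifted forward by 8 in the alphabet (a Caesar shift of +8).
Decoding umbit: u−8=m, m−8=e, b−8=t, i−8=a, t−8=l.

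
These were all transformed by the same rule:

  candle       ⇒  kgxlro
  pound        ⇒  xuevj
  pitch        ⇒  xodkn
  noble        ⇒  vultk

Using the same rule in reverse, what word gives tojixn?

Shifts by position in candle: pos 0: c→k (+8), pos 1: a→g (+6), pos 2: n→x (+10), pos 3: d→l (+8), pos 4: l→r (+6), pos 5: e→o (+10) — repeating every 3. The shifts repeat in a cycle of length 3: positions 0,1,… shift by +8, +6, +10, then the pattern repeats.
Decoding tojixn: t−8=l, o−6=i, j−10=z, i−8=a, x−6=r, n−10=d.

lizard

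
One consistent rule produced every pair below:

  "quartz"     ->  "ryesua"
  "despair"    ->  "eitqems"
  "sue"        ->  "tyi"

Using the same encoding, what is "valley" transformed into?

wemmiz

The shift depends on letter class: consonant q→r is +1, but vowel u→y is +4. The rule splits by letter class: vowels +4, consonants +1.
On valley: v(cons)+1=w, a(vowel)+4=e, l(cons)+1=m, l(cons)+1=m, e(vowel)+4=i, y(cons)+1=z.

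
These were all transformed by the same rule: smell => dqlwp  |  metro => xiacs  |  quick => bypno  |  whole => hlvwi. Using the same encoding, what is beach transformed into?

Shifts by position in smell: pos 0: s→d (+11), pos 1: m→q (+4), pos 2: e→l (+7), pos 3: l→w (+11), pos 4: l→p (+4) — repeating every 3. The shifts repeat in a cycle of length 3: positions 0,1,… shift by +11, +4, +7, then the pattern repeats.
For beach: b+11=m, e+4=i, a+7=h, c+11=n, h+4=l.

mihnl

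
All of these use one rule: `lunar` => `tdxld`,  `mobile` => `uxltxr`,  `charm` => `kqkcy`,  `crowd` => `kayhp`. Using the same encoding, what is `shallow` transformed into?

aqkwxbk

In lunar: l→t is +8, u→d is +9, n→x is +10, a→l is +11 — the shift increases by 1 each position. Each letter shifts forward by (position + 8), i.e. 8, 9, 10, … — the shift grows by one for each successive letter.
On shallow: s+8=a, h+9=q, a+10=k, l+11=w, l+12=x, o+13=b, w+14=k.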